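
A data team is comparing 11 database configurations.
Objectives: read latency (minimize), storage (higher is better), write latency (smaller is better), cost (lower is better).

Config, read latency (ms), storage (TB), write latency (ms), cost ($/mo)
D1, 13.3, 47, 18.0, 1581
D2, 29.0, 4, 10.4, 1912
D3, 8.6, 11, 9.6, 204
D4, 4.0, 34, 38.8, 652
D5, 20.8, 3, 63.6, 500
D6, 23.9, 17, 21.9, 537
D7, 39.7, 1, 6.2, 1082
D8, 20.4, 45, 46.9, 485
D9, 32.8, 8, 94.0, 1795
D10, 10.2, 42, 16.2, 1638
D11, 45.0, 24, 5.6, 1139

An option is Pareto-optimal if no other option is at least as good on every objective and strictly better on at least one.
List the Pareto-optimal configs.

D1, D3, D4, D6, D7, D8, D10, D11

D1: not dominated (best storage).
D2: dominated by D3 (read latency 8.6≤29.0, storage 11≥4, write latency 9.6≤10.4, cost 204≤1912).
D3: not dominated (best cost).
D4: not dominated (best read latency).
D5: dominated by D3 (read latency 8.6≤20.8, storage 11≥3, write latency 9.6≤63.6, cost 204≤500).
D6: not dominated.
D7: not dominated.
D8: not dominated.
D9: dominated by D1 (read latency 13.3≤32.8, storage 47≥8, write latency 18.0≤94.0, cost 1581≤1795).
D10: not dominated.
D11: not dominated (best write latency).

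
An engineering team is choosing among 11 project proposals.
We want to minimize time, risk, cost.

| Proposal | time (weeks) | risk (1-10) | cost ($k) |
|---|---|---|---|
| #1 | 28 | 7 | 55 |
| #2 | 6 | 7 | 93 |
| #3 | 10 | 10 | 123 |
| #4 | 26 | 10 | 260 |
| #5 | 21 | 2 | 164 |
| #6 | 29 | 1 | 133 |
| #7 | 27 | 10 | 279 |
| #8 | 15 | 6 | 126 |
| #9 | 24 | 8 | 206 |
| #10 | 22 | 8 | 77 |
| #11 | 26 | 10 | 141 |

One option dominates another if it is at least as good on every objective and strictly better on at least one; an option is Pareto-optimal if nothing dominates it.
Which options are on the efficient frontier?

#1, #2, #5, #6, #8, #10

#1: not dominated (best cost).
#2: not dominated (best time).
#3: dominated by #2 (time 6≤10, risk 7≤10, cost 93≤123).
#4: dominated by #2 (time 6≤26, risk 7≤10, cost 93≤260).
#5: not dominated.
#6: not dominated (best risk).
#7: dominated by #2 (time 6≤27, risk 7≤10, cost 93≤279).
#8: not dominated.
#9: dominated by #2 (time 6≤24, risk 7≤8, cost 93≤206).
#10: not dominated.
#11: dominated by #2 (time 6≤26, risk 7≤10, cost 93≤141).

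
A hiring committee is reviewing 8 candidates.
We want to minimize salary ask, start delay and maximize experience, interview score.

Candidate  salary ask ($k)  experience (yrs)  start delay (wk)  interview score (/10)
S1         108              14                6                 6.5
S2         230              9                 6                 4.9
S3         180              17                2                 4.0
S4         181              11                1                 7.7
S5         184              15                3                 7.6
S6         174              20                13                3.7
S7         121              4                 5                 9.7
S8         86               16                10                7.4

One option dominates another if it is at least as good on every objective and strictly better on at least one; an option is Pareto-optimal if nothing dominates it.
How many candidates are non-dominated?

S1: not dominated.
S2: dominated by S1 (salary ask 108≤230, experience 14≥9, start delay 6≤6, interview score 6.5≥4.9).
S3: not dominated.
S4: not dominated (best start delay).
S5: not dominated.
S6: not dominated (best experience).
S7: not dominated (best interview score).
S8: not dominated (best salary ask).
Pareto-optimal: S1, S3, S4, S5, S6, S7, S8 → 7.

7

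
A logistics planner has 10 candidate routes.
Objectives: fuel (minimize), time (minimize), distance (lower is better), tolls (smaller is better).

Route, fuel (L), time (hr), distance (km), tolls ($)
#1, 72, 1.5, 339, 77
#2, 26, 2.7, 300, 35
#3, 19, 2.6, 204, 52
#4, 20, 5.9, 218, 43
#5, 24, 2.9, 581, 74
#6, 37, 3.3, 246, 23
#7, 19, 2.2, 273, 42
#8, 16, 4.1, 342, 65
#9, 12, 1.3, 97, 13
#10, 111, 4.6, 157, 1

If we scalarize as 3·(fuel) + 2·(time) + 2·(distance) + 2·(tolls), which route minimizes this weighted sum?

#1: 3·72 + 2·1.5 + 2·339 + 2·77 = 1051.0
#2: 3·26 + 2·2.7 + 2·300 + 2·35 = 753.4
#3: 3·19 + 2·2.6 + 2·204 + 2·52 = 574.2
#4: 3·20 + 2·5.9 + 2·218 + 2·43 = 593.8
#5: 3·24 + 2·2.9 + 2·581 + 2·74 = 1387.8
#6: 3·37 + 2·3.3 + 2·246 + 2·23 = 655.6
#7: 3·19 + 2·2.2 + 2·273 + 2·42 = 691.4
#8: 3·16 + 2·4.1 + 2·342 + 2·65 = 870.2
#9: 3·12 + 2·1.3 + 2·97 + 2·13 = 258.6
#10: 3·111 + 2·4.6 + 2·157 + 2·1 = 658.2
Lowest: #9 at 258.6.

#9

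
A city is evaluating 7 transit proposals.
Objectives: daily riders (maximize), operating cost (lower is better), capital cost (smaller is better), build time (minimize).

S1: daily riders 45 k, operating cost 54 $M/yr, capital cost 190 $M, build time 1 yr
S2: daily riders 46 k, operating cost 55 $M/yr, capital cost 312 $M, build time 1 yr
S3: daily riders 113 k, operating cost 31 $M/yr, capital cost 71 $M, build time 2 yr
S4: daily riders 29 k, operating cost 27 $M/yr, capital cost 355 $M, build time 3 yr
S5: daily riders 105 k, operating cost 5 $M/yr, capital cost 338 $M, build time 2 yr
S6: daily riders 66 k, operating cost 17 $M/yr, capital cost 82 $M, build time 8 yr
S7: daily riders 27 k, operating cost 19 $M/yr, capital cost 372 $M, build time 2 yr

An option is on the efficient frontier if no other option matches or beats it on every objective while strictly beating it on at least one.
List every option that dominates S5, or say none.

none

S1: worse on daily riders (45 vs 105).
S2: worse on daily riders (46 vs 105).
S3: worse on operating cost (31 vs 5).
S4: worse on daily riders (29 vs 105).
S6: worse on daily riders (66 vs 105).
S7: worse on daily riders (27 vs 105).
No option dominates S5.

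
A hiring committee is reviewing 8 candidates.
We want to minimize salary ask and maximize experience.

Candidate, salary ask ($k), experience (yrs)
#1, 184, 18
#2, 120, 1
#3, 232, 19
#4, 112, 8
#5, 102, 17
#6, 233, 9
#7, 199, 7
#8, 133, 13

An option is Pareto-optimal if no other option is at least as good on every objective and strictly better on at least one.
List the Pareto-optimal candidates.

#1: not dominated.
#2: dominated by #4 (salary ask 112≤120, experience 8≥1).
#3: not dominated (best experience).
#4: dominated by #5 (salary ask 102≤112, experience 17≥8).
#5: not dominated (best salary ask).
#6: dominated by #1 (salary ask 184≤233, experience 18≥9).
#7: dominated by #1 (salary ask 184≤199, experience 18≥7).
#8: dominated by #5 (salary ask 102≤133, experience 17≥13).

#1, #3, #5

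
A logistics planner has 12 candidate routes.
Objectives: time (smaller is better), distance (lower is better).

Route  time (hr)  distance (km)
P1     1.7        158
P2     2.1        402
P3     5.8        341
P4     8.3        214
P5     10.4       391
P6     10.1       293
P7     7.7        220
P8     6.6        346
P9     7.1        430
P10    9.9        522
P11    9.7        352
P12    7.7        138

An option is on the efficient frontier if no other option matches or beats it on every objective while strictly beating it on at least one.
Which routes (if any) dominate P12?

none

P1: worse on distance (158 vs 138).
P2: worse on distance (402 vs 138).
P3: worse on distance (341 vs 138).
P4: worse on time (8.3 vs 7.7).
P5: worse on time (10.4 vs 7.7).
P6: worse on time (10.1 vs 7.7).
P7: worse on distance (220 vs 138).
P8: worse on distance (346 vs 138).
P9: worse on distance (430 vs 138).
P10: worse on time (9.9 vs 7.7).
P11: worse on time (9.7 vs 7.7).
No option dominates P12.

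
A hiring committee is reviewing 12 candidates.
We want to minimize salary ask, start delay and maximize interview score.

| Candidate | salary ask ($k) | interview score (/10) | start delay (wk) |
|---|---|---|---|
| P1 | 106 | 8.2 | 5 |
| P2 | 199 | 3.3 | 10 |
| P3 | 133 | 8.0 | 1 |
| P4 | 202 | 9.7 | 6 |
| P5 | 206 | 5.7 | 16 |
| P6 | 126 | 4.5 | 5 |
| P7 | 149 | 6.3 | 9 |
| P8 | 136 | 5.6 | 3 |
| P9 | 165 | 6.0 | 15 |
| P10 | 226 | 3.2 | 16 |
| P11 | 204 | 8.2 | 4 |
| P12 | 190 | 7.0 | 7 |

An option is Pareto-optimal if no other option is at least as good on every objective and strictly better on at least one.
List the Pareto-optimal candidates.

P1, P3, P4, P11

P1: not dominated (best salary ask).
P2: dominated by P1 (salary ask 106≤199, interview score 8.2≥3.3, start delay 5≤10).
P3: not dominated (best start delay).
P4: not dominated (best interview score).
P5: dominated by P1 (salary ask 106≤206, interview score 8.2≥5.7, start delay 5≤16).
P6: dominated by P1 (salary ask 106≤126, interview score 8.2≥4.5, start delay 5≤5).
P7: dominated by P1 (salary ask 106≤149, interview score 8.2≥6.3, start delay 5≤9).
P8: dominated by P3 (salary ask 133≤136, interview score 8.0≥5.6, start delay 1≤3).
P9: dominated by P1 (salary ask 106≤165, interview score 8.2≥6.0, start delay 5≤15).
P10: dominated by P1 (salary ask 106≤226, interview score 8.2≥3.2, start delay 5≤16).
P11: not dominated.
P12: dominated by P1 (salary ask 106≤190, interview score 8.2≥7.0, start delay 5≤7).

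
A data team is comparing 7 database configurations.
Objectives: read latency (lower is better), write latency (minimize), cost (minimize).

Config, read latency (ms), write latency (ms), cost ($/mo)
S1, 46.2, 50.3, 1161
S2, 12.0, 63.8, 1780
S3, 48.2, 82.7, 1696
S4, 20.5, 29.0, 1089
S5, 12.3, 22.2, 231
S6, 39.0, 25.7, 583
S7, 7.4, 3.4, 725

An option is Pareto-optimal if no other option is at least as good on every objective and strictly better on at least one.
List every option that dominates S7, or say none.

S1: worse on read latency (46.2 vs 7.4).
S2: worse on read latency (12.0 vs 7.4).
S3: worse on read latency (48.2 vs 7.4).
S4: worse on read latency (20.5 vs 7.4).
S5: worse on read latency (12.3 vs 7.4).
S6: worse on read latency (39.0 vs 7.4).
No option dominates S7.

none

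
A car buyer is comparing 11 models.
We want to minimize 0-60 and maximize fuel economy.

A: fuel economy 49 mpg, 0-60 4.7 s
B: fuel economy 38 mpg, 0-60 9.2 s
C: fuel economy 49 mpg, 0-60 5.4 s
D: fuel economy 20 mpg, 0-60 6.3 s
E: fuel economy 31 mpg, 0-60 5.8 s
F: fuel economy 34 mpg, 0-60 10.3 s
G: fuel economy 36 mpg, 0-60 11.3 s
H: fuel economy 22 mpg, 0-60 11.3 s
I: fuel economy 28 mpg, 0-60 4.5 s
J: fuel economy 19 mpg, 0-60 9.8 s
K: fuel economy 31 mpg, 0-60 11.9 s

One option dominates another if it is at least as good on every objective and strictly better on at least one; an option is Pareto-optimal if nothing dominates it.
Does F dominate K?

Yes

F vs K: fuel economy 34≥31, 0-60 10.3≤11.9 — F is at least as good on every objective with at least one strict improvement.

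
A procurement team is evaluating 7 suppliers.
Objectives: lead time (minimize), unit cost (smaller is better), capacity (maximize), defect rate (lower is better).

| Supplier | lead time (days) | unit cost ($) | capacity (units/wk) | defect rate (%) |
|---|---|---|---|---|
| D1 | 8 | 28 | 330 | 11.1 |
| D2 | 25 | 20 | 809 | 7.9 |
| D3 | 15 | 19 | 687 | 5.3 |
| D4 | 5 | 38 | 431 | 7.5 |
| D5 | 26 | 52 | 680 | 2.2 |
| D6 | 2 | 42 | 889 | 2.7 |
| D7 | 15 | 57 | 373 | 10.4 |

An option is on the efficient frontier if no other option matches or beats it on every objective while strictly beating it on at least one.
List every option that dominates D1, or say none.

D2: worse on lead time (25 vs 8).
D3: worse on lead time (15 vs 8).
D4: worse on unit cost (38 vs 28).
D5: worse on lead time (26 vs 8).
D6: worse on unit cost (42 vs 28).
D7: worse on lead time (15 vs 8).
No option dominates D1.

none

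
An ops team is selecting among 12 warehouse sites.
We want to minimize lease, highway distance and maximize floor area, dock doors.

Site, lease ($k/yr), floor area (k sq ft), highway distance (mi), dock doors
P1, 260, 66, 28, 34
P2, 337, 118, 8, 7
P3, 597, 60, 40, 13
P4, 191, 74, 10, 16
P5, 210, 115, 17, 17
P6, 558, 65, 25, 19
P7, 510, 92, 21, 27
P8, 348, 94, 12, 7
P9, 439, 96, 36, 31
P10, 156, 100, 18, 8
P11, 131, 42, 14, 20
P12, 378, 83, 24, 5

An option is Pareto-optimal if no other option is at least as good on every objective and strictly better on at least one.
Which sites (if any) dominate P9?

none

P1: worse on floor area (66 vs 96).
P2: worse on dock doors (7 vs 31).
P3: worse on lease (597 vs 439).
P4: worse on floor area (74 vs 96).
P5: worse on dock doors (17 vs 31).
P6: worse on lease (558 vs 439).
P7: worse on lease (510 vs 439).
P8: worse on floor area (94 vs 96).
P10: worse on dock doors (8 vs 31).
P11: worse on floor area (42 vs 96).
P12: worse on floor area (83 vs 96).
No option dominates P9.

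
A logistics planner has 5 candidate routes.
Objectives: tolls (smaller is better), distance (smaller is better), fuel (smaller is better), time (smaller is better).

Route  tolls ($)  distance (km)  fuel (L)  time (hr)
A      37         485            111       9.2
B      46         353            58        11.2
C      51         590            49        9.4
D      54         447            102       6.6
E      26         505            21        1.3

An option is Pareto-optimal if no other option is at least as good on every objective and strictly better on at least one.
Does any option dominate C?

E vs C: tolls 26≤51, distance 505≤590, fuel 21≤49, time 1.3≤9.4 — E is at least as good on every objective and strictly better on at least one, so E dominates C.

Yes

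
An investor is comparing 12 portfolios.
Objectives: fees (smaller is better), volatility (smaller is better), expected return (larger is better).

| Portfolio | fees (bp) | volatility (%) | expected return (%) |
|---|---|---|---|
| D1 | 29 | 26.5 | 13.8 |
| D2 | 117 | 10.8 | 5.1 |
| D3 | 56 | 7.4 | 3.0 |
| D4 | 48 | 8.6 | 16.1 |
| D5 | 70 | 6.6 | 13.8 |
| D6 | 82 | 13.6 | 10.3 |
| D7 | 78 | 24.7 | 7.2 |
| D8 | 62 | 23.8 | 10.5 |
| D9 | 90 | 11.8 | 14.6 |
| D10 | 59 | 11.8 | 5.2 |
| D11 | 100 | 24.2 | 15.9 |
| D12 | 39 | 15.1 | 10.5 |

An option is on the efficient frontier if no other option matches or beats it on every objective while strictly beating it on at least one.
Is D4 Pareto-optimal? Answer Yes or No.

D1: worse on volatility (26.5 vs 8.6).
D2: worse on fees (117 vs 48).
D3: worse on fees (56 vs 48).
D5: worse on fees (70 vs 48).
D6: worse on fees (82 vs 48).
D7: worse on fees (78 vs 48).
D8: worse on fees (62 vs 48).
D9: worse on fees (90 vs 48).
D10: worse on fees (59 vs 48).
D11: worse on fees (100 vs 48).
D12: worse on volatility (15.1 vs 8.6).
No option is at least as good as D4 on every objective and strictly better on one.

Yes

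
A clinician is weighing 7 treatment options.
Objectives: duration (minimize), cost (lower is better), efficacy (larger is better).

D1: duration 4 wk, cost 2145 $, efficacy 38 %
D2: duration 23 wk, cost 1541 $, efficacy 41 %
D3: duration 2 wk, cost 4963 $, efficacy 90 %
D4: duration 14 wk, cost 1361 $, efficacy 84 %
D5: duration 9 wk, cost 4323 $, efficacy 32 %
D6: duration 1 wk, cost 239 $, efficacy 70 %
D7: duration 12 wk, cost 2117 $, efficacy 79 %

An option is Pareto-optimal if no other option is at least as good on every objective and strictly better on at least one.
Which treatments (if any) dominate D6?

none

D1: worse on duration (4 vs 1).
D2: worse on duration (23 vs 1).
D3: worse on duration (2 vs 1).
D4: worse on duration (14 vs 1).
D5: worse on duration (9 vs 1).
D7: worse on duration (12 vs 1).
No option dominates D6.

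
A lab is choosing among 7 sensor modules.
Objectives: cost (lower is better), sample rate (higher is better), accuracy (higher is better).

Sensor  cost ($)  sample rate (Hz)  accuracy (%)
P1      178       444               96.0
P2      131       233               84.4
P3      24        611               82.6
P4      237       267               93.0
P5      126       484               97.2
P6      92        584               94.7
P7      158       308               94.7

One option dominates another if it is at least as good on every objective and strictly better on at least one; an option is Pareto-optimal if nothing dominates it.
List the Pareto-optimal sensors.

P1: dominated by P5 (cost 126≤178, sample rate 484≥444, accuracy 97.2≥96.0).
P2: dominated by P5 (cost 126≤131, sample rate 484≥233, accuracy 97.2≥84.4).
P3: not dominated (best cost).
P4: dominated by P1 (cost 178≤237, sample rate 444≥267, accuracy 96.0≥93.0).
P5: not dominated (best accuracy).
P6: not dominated.
P7: dominated by P5 (cost 126≤158, sample rate 484≥308, accuracy 97.2≥94.7).

P3, P5, P6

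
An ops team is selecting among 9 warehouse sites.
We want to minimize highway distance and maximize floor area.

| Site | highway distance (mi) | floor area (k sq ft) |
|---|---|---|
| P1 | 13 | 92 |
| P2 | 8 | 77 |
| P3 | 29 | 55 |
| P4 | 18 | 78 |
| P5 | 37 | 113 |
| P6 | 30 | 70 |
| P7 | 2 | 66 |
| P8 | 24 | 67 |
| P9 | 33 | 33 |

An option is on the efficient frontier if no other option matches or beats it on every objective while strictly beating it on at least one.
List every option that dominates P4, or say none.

P1

P1: highway distance 13≤18, floor area 92≥78 — dominates P4.
Others (P2, P3, P5, P6, P7, P8, P9) are each worse than P4 on at least one objective.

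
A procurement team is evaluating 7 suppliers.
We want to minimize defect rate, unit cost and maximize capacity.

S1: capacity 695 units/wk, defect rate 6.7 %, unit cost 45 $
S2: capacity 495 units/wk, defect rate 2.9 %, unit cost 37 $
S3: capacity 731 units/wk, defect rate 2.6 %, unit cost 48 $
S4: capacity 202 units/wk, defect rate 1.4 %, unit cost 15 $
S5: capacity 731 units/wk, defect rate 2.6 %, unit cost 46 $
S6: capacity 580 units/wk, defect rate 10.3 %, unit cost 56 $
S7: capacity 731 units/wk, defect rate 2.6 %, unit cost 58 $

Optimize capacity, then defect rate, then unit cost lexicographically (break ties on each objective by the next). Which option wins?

First maximize capacity: best is 731, kept {S3, S5, S7}.
Then minimize defect rate: best is 2.6, kept {S3, S5, S7}.
Then minimize unit cost: best is 46, kept {S5}.

S5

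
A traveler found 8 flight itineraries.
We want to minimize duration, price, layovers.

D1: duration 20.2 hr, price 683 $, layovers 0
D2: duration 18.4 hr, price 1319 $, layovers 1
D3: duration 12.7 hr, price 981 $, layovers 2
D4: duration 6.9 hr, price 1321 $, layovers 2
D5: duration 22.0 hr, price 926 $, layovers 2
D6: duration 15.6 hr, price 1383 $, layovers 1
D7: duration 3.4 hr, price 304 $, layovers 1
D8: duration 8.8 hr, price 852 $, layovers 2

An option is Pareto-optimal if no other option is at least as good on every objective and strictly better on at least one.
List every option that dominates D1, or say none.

D2: worse on price (1319 vs 683).
D3: worse on price (981 vs 683).
D4: worse on price (1321 vs 683).
D5: worse on duration (22.0 vs 20.2).
D6: worse on price (1383 vs 683).
D7: worse on layovers (1 vs 0).
D8: worse on price (852 vs 683).
No option dominates D1.

none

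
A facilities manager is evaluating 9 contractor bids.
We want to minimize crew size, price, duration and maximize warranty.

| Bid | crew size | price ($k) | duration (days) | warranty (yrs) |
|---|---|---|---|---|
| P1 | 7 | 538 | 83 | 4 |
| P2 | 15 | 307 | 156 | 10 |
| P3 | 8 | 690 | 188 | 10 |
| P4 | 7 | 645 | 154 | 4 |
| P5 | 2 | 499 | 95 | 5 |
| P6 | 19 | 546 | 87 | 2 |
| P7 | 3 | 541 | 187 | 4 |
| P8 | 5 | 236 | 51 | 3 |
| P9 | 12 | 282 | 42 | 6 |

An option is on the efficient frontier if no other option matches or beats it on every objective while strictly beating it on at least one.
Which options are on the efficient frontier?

P1, P2, P3, P5, P8, P9

P1: not dominated.
P2: not dominated.
P3: not dominated.
P4: dominated by P1 (crew size 7≤7, price 538≤645, duration 83≤154, warranty 4≥4).
P5: not dominated (best crew size).
P6: dominated by P1 (crew size 7≤19, price 538≤546, duration 83≤87, warranty 4≥2).
P7: dominated by P5 (crew size 2≤3, price 499≤541, duration 95≤187, warranty 5≥4).
P8: not dominated (best price).
P9: not dominated (best duration).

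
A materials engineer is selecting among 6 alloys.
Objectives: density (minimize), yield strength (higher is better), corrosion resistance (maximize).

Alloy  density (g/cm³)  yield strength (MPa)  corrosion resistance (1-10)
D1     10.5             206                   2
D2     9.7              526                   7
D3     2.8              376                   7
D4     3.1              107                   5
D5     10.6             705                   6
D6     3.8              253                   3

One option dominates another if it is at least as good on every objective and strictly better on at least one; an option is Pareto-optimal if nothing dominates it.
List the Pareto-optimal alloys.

D2, D3, D5

D1: dominated by D2 (density 9.7≤10.5, yield strength 526≥206, corrosion resistance 7≥2).
D2: not dominated.
D3: not dominated (best density).
D4: dominated by D3 (density 2.8≤3.1, yield strength 376≥107, corrosion resistance 7≥5).
D5: not dominated (best yield strength).
D6: dominated by D3 (density 2.8≤3.8, yield strength 376≥253, corrosion resistance 7≥3).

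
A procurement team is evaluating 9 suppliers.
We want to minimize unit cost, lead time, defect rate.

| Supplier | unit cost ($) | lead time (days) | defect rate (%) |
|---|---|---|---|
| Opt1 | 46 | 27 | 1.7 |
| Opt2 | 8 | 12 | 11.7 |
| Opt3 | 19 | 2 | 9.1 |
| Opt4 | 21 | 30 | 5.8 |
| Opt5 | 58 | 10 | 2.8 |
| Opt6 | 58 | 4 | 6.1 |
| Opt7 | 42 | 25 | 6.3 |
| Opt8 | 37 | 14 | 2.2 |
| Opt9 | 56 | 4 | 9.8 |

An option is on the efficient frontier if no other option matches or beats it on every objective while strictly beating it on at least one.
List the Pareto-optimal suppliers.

Opt1: not dominated (best defect rate).
Opt2: not dominated (best unit cost).
Opt3: not dominated (best lead time).
Opt4: not dominated.
Opt5: not dominated.
Opt6: not dominated.
Opt7: dominated by Opt8 (unit cost 37≤42, lead time 14≤25, defect rate 2.2≤6.3).
Opt8: not dominated.
Opt9: dominated by Opt3 (unit cost 19≤56, lead time 2≤4, defect rate 9.1≤9.8).

Opt1, Opt2, Opt3, Opt4, Opt5, Opt6, Opt8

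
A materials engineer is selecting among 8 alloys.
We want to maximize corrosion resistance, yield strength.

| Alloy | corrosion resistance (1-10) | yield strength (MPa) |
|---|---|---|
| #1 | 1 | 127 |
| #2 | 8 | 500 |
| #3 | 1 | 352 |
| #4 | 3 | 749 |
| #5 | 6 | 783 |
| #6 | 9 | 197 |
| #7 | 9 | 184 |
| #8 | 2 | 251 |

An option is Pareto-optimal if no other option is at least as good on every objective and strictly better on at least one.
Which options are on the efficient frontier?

#2, #5, #6

#1: dominated by #2 (corrosion resistance 8≥1, yield strength 500≥127).
#2: not dominated.
#3: dominated by #2 (corrosion resistance 8≥1, yield strength 500≥352).
#4: dominated by #5 (corrosion resistance 6≥3, yield strength 783≥749).
#5: not dominated (best yield strength).
#6: not dominated.
#7: dominated by #6 (corrosion resistance 9≥9, yield strength 197≥184).
#8: dominated by #2 (corrosion resistance 8≥2, yield strength 500≥251).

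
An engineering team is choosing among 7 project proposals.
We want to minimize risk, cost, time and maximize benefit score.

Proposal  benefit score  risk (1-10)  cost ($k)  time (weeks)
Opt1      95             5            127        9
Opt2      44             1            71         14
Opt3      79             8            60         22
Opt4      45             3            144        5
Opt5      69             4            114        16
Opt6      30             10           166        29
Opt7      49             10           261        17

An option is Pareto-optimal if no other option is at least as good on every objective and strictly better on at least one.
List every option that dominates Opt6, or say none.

Opt1, Opt2, Opt3, Opt4, Opt5

Opt1: benefit score 95≥30, risk 5≤10, cost 127≤166, time 9≤29 — dominates Opt6.
Opt2: benefit score 44≥30, risk 1≤10, cost 71≤166, time 14≤29 — dominates Opt6.
Opt3: benefit score 79≥30, risk 8≤10, cost 60≤166, time 22≤29 — dominates Opt6.
Opt4: benefit score 45≥30, risk 3≤10, cost 144≤166, time 5≤29 — dominates Opt6.
Opt5: benefit score 69≥30, risk 4≤10, cost 114≤166, time 16≤29 — dominates Opt6.
Others (Opt7) are each worse than Opt6 on at least one objective.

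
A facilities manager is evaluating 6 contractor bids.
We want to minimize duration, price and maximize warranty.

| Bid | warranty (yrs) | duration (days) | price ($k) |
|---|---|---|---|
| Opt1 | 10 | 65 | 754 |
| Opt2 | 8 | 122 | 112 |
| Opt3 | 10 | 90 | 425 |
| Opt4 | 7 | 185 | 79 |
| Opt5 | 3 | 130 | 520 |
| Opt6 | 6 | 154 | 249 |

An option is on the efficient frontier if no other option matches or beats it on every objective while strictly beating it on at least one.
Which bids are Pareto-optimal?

Opt1: not dominated (best duration).
Opt2: not dominated.
Opt3: not dominated.
Opt4: not dominated (best price).
Opt5: dominated by Opt2 (warranty 8≥3, duration 122≤130, price 112≤520).
Opt6: dominated by Opt2 (warranty 8≥6, duration 122≤154, price 112≤249).

Opt1, Opt2, Opt3, Opt4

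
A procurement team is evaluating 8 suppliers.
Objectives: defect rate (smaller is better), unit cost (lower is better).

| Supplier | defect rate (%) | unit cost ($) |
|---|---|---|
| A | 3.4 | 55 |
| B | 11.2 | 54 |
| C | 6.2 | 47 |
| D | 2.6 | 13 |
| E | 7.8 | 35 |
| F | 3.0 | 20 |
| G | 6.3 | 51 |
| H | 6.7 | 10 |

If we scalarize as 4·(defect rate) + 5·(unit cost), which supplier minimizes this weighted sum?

D

A: 4·3.4 + 5·55 = 288.6
B: 4·11.2 + 5·54 = 314.8
C: 4·6.2 + 5·47 = 259.8
D: 4·2.6 + 5·13 = 75.4
E: 4·7.8 + 5·35 = 206.2
F: 4·3.0 + 5·20 = 112.0
G: 4·6.3 + 5·51 = 280.2
H: 4·6.7 + 5·10 = 76.8
Lowest: D at 75.4.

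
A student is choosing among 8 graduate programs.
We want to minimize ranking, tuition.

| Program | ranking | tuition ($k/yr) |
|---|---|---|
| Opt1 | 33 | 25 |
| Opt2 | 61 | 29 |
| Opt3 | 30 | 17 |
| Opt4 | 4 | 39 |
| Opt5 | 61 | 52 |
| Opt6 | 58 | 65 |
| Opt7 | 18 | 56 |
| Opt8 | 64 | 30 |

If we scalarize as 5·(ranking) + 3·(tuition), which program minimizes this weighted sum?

Opt4

Opt1: 5·33 + 3·25 = 240
Opt2: 5·61 + 3·29 = 392
Opt3: 5·30 + 3·17 = 201
Opt4: 5·4 + 3·39 = 137
Opt5: 5·61 + 3·52 = 461
Opt6: 5·58 + 3·65 = 485
Opt7: 5·18 + 3·56 = 258
Opt8: 5·64 + 3·30 = 410
Lowest: Opt4 at 137.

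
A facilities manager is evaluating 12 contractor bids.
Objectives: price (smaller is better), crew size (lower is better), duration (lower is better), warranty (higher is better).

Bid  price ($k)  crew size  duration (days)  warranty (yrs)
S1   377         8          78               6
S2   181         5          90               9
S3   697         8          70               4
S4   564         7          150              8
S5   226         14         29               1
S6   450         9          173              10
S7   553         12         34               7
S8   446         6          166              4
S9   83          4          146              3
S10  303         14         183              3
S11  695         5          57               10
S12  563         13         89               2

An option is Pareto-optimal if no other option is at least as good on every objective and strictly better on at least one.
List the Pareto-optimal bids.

S1: not dominated.
S2: not dominated.
S3: dominated by S11 (price 695≤697, crew size 5≤8, duration 57≤70, warranty 10≥4).
S4: dominated by S2 (price 181≤564, crew size 5≤7, duration 90≤150, warranty 9≥8).
S5: not dominated (best duration).
S6: not dominated.
S7: not dominated.
S8: dominated by S2 (price 181≤446, crew size 5≤6, duration 90≤166, warranty 9≥4).
S9: not dominated (best price).
S10: dominated by S2 (price 181≤303, crew size 5≤14, duration 90≤183, warranty 9≥3).
S11: not dominated.
S12: dominated by S1 (price 377≤563, crew size 8≤13, duration 78≤89, warranty 6≥2).

S1, S2, S5, S6, S7, S9, S11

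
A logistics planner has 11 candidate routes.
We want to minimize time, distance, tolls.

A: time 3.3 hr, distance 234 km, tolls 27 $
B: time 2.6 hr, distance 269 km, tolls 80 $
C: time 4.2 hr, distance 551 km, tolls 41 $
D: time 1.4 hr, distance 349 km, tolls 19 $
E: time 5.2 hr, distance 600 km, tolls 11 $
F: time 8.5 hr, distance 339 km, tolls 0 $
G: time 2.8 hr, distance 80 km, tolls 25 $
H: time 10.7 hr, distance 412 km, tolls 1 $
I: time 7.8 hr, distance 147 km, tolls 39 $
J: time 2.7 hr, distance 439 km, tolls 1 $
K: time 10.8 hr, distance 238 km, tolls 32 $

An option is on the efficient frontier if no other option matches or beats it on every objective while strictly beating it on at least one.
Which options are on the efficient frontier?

B, D, F, G, J

A: dominated by G (time 2.8≤3.3, distance 80≤234, tolls 25≤27).
B: not dominated.
C: dominated by A (time 3.3≤4.2, distance 234≤551, tolls 27≤41).
D: not dominated (best time).
E: dominated by J (time 2.7≤5.2, distance 439≤600, tolls 1≤11).
F: not dominated (best tolls).
G: not dominated (best distance).
H: dominated by F (time 8.5≤10.7, distance 339≤412, tolls 0≤1).
I: dominated by G (time 2.8≤7.8, distance 80≤147, tolls 25≤39).
J: not dominated.
K: dominated by A (time 3.3≤10.8, distance 234≤238, tolls 27≤32).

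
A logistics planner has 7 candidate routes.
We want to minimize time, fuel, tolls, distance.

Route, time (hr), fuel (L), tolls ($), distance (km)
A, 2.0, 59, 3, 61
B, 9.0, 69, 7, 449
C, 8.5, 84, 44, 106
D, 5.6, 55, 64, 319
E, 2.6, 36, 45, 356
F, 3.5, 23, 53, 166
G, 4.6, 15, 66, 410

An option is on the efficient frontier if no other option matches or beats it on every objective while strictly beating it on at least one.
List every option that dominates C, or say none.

A: time 2.0≤8.5, fuel 59≤84, tolls 3≤44, distance 61≤106 — dominates C.
Others (B, D, E, F, G) are each worse than C on at least one objective.

A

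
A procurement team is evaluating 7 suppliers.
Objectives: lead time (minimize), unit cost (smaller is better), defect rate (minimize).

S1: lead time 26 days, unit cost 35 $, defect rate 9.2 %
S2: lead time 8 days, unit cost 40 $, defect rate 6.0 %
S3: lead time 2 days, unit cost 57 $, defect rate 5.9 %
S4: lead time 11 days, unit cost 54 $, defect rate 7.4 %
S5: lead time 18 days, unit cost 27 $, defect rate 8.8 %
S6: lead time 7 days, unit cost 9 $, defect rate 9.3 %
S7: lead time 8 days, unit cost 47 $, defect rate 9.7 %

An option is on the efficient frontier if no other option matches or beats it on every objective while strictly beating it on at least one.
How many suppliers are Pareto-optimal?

4

S1: dominated by S5 (lead time 18≤26, unit cost 27≤35, defect rate 8.8≤9.2).
S2: not dominated.
S3: not dominated (best lead time).
S4: dominated by S2 (lead time 8≤11, unit cost 40≤54, defect rate 6.0≤7.4).
S5: not dominated.
S6: not dominated (best unit cost).
S7: dominated by S2 (lead time 8≤8, unit cost 40≤47, defect rate 6.0≤9.7).
Pareto-optimal: S2, S3, S5, S6 → 4.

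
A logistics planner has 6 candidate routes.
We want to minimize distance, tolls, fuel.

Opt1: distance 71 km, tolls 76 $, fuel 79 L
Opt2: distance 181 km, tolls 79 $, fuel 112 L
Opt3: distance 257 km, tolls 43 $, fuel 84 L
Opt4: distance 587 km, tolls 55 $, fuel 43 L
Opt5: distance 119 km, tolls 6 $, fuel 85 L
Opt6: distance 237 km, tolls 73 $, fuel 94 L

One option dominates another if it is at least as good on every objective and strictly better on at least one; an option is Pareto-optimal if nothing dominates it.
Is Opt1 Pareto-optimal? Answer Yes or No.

Yes

Opt2: worse on distance (181 vs 71).
Opt3: worse on distance (257 vs 71).
Opt4: worse on distance (587 vs 71).
Opt5: worse on distance (119 vs 71).
Opt6: worse on distance (237 vs 71).
No option is at least as good as Opt1 on every objective and strictly better on one.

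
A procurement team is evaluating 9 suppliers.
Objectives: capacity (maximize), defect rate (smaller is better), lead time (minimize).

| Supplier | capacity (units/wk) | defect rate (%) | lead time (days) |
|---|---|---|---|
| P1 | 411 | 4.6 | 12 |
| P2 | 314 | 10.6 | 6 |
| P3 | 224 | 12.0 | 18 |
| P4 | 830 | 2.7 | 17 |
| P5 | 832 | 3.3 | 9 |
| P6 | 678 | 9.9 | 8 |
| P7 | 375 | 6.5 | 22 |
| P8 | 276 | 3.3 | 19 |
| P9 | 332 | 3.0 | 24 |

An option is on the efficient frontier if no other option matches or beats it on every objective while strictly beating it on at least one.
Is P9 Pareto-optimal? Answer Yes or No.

No

P4 vs P9: capacity 830≥332, defect rate 2.7≤3.0, lead time 17≤24 — P4 is at least as good on every objective and strictly better on at least one, so P4 dominates P9.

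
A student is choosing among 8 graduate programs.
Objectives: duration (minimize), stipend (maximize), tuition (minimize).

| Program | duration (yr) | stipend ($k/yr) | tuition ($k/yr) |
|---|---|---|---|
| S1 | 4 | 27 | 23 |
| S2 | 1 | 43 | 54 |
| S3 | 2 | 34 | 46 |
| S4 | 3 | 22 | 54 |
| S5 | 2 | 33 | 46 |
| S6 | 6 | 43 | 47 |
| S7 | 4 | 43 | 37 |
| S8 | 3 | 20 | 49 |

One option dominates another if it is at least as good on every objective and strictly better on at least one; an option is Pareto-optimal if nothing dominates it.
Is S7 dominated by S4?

S4 vs S7: S4 is worse on stipend (22 vs 43), so it does not dominate S7.

No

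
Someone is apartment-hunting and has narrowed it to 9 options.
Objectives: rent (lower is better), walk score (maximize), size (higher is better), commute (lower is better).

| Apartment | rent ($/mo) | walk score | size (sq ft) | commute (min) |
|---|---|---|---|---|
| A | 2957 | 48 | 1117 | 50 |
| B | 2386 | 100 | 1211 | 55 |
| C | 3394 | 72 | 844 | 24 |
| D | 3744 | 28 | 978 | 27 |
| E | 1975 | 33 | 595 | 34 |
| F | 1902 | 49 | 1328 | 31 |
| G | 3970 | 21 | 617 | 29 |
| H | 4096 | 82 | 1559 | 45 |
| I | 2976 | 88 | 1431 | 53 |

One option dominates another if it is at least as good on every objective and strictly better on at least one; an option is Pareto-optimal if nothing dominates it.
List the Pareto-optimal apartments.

A: dominated by F (rent 1902≤2957, walk score 49≥48, size 1328≥1117, commute 31≤50).
B: not dominated (best walk score).
C: not dominated (best commute).
D: not dominated.
E: dominated by F (rent 1902≤1975, walk score 49≥33, size 1328≥595, commute 31≤34).
F: not dominated (best rent).
G: dominated by C (rent 3394≤3970, walk score 72≥21, size 844≥617, commute 24≤29).
H: not dominated (best size).
I: not dominated.

B, C, D, F, H, I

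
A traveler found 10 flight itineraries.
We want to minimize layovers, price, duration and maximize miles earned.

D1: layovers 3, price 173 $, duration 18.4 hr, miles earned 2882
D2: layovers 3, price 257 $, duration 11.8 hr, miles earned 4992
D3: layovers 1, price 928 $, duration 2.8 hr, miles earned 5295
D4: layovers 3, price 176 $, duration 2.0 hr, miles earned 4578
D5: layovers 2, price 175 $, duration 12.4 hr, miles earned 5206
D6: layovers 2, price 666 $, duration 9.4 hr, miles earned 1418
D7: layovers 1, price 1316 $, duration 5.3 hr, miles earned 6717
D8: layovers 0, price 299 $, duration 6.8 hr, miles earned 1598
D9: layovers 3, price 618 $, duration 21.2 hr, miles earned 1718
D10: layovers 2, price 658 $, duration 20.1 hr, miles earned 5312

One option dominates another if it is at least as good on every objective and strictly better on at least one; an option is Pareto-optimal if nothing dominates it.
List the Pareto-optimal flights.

D1: not dominated (best price).
D2: not dominated.
D3: not dominated.
D4: not dominated (best duration).
D5: not dominated.
D6: dominated by D8 (layovers 0≤2, price 299≤666, duration 6.8≤9.4, miles earned 1598≥1418).
D7: not dominated (best miles earned).
D8: not dominated (best layovers).
D9: dominated by D1 (layovers 3≤3, price 173≤618, duration 18.4≤21.2, miles earned 2882≥1718).
D10: not dominated.

D1, D2, D3, D4, D5, D7, D8, D10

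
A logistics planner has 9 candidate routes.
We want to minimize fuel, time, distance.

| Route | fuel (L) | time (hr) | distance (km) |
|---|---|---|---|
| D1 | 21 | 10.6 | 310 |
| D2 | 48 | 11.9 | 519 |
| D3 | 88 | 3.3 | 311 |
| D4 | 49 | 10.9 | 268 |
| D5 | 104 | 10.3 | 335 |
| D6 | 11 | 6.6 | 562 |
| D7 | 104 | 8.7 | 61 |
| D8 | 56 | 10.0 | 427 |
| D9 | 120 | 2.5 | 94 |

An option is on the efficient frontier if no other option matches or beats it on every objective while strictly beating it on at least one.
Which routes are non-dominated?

D1, D3, D4, D6, D7, D8, D9

D1: not dominated.
D2: dominated by D1 (fuel 21≤48, time 10.6≤11.9, distance 310≤519).
D3: not dominated.
D4: not dominated.
D5: dominated by D3 (fuel 88≤104, time 3.3≤10.3, distance 311≤335).
D6: not dominated (best fuel).
D7: not dominated (best distance).
D8: not dominated.
D9: not dominated (best time).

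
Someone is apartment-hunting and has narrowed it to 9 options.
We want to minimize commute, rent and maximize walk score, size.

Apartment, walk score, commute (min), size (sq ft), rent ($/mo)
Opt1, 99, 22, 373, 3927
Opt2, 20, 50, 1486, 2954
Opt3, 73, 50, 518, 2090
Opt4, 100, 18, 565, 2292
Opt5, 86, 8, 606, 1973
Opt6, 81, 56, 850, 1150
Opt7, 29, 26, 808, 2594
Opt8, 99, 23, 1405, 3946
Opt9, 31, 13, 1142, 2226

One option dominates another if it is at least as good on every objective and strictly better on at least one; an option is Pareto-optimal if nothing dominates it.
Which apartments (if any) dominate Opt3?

Opt5: walk score 86≥73, commute 8≤50, size 606≥518, rent 1973≤2090 — dominates Opt3.
Others (Opt1, Opt2, Opt4, Opt6, Opt7, Opt8, Opt9) are each worse than Opt3 on at least one objective.

Opt5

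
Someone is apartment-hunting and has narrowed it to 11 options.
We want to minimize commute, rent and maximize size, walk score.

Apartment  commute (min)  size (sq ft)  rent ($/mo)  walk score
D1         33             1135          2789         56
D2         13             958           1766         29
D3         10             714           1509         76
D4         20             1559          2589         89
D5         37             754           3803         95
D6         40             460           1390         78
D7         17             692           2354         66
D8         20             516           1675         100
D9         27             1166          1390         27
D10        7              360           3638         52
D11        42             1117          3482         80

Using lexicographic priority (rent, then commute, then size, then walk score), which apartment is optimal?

First minimize rent: best is 1390, kept {D6, D9}.
Then minimize commute: best is 27, kept {D9}.

D9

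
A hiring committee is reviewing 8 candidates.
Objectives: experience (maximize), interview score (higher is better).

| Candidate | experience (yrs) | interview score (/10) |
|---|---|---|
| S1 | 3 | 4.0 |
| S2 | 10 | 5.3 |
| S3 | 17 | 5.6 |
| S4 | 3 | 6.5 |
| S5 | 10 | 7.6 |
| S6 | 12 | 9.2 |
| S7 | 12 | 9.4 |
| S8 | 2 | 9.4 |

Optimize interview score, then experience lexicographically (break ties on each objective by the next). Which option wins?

S7

First maximize interview score: best is 9.4, kept {S7, S8}.
Then maximize experience: best is 12, kept {S7}.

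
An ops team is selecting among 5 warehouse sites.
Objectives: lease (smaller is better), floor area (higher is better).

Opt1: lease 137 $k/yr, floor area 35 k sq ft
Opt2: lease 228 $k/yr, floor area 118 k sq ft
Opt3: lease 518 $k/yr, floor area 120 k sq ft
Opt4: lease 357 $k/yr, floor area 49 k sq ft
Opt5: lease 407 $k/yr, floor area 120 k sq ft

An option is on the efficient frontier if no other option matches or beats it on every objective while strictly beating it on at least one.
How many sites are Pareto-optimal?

Opt1: not dominated (best lease).
Opt2: not dominated.
Opt3: dominated by Opt5 (lease 407≤518, floor area 120≥120).
Opt4: dominated by Opt2 (lease 228≤357, floor area 118≥49).
Opt5: not dominated.
Pareto-optimal: Opt1, Opt2, Opt5 → 3.

3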